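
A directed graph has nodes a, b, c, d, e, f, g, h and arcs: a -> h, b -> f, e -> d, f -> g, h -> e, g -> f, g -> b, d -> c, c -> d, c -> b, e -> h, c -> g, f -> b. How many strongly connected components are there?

4

{b, f, g} are all mutually reachable — one SCC of size 3.
{e, h} are all mutually reachable — one SCC of size 2.
{c, d} are all mutually reachable — one SCC of size 2.
{a} is an SCC by itself.
That gives 4 strongly connected components.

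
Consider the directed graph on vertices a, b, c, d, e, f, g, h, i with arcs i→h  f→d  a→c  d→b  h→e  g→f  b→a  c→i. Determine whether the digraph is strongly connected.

No

There is no directed path from e to g, so the graph is not strongly connected.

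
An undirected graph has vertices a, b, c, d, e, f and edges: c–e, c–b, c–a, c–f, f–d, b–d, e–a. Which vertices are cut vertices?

c

Removing c increases the component count from 1 to 2, so c is a cut vertex.
By contrast removing e leaves 1 component; it is not a cut vertex. No other vertex is a cut vertex either.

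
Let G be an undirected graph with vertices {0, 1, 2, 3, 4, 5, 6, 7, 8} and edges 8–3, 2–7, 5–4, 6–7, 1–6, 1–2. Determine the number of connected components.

4

0 is isolated — a component by itself.
Starting from 3 we can reach 3, 8. That is one component of size 2.
Starting from 4 we can reach 4, 5. That is one component of size 2.
Starting from 1 we can reach 1, 2, 6, 7. That is one component of size 4.
Total: 4 components.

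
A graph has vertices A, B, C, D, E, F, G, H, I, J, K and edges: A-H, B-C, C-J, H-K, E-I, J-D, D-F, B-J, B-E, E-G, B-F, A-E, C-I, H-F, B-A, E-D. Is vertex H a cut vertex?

Yes

Deleting H raises the number of components from 1 to 2, so H is a cut vertex.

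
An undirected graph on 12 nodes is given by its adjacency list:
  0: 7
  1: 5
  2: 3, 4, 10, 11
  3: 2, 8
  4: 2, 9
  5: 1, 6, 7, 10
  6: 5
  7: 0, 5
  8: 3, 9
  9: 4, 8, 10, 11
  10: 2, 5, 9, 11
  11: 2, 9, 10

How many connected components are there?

1

Starting from 0 we can reach 0, 1, 2, 3, 4, 5, 6, 7, 8, 9, 10, 11. That is one component of size 12.
Total: 1 component.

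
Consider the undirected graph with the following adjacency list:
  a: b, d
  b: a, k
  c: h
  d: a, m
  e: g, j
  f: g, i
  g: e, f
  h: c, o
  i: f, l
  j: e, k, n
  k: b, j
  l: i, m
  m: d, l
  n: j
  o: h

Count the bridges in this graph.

The edges on the cycle i-f-g-e-j-k-b-a-d-m-l-i are not bridges since each lies on that cycle.
But removing h-c disconnects h from c; removing o-h disconnects o from h; removing n-j disconnects n from j — these are bridges.
That makes 3 bridges.

3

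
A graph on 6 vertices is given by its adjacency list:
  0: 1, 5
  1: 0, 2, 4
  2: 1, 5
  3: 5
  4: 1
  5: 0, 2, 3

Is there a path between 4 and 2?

From 4 we can reach 0, 1, 2, 3, 4, 5, which includes 2.

Yes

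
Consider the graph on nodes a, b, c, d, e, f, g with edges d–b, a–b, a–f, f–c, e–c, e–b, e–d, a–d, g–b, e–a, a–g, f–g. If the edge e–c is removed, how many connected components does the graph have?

1

e and c are still connected via e-a-f-c, so the component count stays at 1.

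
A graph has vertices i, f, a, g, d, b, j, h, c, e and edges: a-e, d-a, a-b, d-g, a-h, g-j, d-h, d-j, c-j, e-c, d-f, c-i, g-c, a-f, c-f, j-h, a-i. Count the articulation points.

Removing a increases the component count from 1 to 2, so a is a cut vertex.
By contrast removing j leaves 1 component; it is not a cut vertex. No other vertex is a cut vertex either.

1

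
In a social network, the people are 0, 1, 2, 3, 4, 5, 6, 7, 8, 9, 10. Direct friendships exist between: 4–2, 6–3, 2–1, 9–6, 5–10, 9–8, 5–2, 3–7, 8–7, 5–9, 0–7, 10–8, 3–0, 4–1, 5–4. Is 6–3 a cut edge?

No

After removing 6–3, the path 6-9-8-7-3 still connects them, so the edge is not a bridge.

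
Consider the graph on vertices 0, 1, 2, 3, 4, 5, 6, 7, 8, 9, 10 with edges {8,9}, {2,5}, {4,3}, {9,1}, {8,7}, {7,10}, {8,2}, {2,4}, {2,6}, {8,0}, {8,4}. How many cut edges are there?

8

The edges on the cycle 8-2-4-8 are not bridges since each lies on that cycle.
But removing 8—0 disconnects 8 from 0; removing 1—9 disconnects 1 from 9; removing 8—9 disconnects 8 from 9; removing 10—7 disconnects 10 from 7 — these are bridges.
In total 8 edges are bridges.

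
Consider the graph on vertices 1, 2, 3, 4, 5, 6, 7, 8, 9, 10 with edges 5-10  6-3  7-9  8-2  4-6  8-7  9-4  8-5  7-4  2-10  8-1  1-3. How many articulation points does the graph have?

1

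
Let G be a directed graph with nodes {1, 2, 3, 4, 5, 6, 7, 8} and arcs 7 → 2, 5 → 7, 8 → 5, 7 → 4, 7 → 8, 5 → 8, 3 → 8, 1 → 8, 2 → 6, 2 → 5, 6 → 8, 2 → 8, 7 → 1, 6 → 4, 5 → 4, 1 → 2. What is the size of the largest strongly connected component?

{1, 2, 5, 6, 7, 8} are all mutually reachable — one SCC of size 6.
{3} is an SCC by itself.
{4} is an SCC by itself.
The largest has 6 vertices.

6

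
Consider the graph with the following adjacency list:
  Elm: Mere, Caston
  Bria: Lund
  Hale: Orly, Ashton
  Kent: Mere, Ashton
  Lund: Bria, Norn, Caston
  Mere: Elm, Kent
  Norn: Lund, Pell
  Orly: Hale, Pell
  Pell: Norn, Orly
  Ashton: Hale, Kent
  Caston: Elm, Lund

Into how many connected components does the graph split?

Starting from Elm we can reach Elm, Bria, Hale, Kent, Lund, Mere, Norn, Orly, Pell, Ashton, Caston. That is one component of size 11.
Total: 1 component.

1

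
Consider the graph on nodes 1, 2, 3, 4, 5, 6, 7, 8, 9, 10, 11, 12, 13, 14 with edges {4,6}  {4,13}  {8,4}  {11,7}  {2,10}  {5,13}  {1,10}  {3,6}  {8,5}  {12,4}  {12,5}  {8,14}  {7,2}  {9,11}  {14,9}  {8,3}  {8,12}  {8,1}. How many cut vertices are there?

Removing 8 increases the component count from 1 to 2, so 8 is a cut vertex.
By contrast removing 14 leaves 1 component; it is not a cut vertex. No other vertex is a cut vertex either.

1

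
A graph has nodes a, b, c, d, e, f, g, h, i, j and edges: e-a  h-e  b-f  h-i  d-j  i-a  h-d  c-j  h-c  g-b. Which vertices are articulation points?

Removing b increases the component count from 2 to 3, so b is a cut vertex.
Removing h increases the component count from 2 to 3, so h is a cut vertex.
By contrast removing a leaves 2 components; it is not a cut vertex. No other vertex is a cut vertex either.

b, h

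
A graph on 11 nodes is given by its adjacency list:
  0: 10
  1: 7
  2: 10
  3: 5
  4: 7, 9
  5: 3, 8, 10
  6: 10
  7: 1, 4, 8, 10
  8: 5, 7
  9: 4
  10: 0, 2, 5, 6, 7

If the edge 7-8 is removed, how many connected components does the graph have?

7 and 8 are still connected via 7-10-5-8, so the component count stays at 1.

1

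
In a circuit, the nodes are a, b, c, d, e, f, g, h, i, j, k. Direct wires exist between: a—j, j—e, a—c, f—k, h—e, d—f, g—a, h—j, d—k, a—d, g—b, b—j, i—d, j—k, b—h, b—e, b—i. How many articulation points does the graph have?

1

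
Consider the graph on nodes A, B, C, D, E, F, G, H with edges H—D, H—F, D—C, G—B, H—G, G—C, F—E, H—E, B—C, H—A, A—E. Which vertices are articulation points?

H

Removing H increases the component count from 1 to 2, so H is a cut vertex.
By contrast removing G leaves 1 component; it is not a cut vertex. No other vertex is a cut vertex either.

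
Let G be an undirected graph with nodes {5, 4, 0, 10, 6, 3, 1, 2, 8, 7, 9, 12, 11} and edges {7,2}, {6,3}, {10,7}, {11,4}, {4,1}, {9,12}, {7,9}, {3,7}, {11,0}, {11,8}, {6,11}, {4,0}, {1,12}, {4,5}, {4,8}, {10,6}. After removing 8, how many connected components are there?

1

With 8 gone, the remaining components are: {0, 1, 2, 3, 4, 5, 6, 7, 9, 10, 11, 12}.
That is 1 component.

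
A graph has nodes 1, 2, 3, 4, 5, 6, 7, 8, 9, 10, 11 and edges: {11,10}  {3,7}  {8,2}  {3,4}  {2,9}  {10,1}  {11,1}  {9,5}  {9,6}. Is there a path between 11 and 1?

Yes

From 11 we can reach 1, 10, 11, which includes 1.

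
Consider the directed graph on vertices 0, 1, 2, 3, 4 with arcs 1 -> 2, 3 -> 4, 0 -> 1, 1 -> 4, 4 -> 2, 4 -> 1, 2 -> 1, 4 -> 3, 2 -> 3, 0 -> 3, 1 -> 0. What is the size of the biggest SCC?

5

{0, 1, 2, 3, 4} are all mutually reachable — one SCC of size 5.
The largest has 5 vertices.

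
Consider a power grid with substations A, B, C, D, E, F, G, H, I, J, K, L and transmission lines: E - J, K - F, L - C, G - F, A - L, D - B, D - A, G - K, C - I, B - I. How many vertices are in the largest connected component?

H is isolated — a component by itself.
Starting from E we can reach E, J. That is one component of size 2.
Starting from F we can reach F, G, K. That is one component of size 3.
Starting from A we can reach A, B, C, D, I, L. That is one component of size 6.
The largest has 6 vertices.

6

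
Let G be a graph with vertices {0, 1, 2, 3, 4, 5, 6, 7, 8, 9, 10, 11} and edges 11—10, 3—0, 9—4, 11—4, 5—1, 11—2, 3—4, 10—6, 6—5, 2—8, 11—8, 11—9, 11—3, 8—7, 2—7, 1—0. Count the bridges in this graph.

The edges on the cycle 11-2-7-8-11 are not bridges since each lies on that cycle.
Every edge lies on some cycle, so there are no bridges.

0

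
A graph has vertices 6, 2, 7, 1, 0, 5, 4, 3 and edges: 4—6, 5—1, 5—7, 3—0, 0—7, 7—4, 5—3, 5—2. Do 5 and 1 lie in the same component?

Yes

From 5 we can reach 0, 1, 2, 3, 4, 5, 6, 7, which includes 1.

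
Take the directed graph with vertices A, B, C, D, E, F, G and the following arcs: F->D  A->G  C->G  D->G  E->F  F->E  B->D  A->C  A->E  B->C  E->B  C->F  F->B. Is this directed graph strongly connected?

There is no directed path from C to A, so the graph is not strongly connected.

No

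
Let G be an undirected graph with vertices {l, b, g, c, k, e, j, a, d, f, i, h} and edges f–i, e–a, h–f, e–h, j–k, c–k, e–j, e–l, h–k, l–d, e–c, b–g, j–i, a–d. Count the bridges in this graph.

1

The edges on the cycle e-c-k-h-e are not bridges since each lies on that cycle.
But removing b–g disconnects b from g — this is a bridge.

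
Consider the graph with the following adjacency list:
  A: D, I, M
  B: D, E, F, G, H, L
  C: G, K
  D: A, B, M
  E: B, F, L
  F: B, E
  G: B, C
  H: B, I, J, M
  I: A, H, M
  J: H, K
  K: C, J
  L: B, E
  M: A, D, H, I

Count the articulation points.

Removing B increases the component count from 1 to 2, so B is a cut vertex.
By contrast removing F leaves 1 component; it is not a cut vertex. No other vertex is a cut vertex either.

1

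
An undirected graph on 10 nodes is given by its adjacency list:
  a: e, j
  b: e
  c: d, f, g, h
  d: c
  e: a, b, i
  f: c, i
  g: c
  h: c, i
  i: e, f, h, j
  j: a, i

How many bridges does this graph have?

3

The edges on the cycle i-f-c-h-i are not bridges since each lies on that cycle.
But removing c-g disconnects c from g; removing b-e disconnects b from e; removing c-d disconnects c from d — these are bridges.
That makes 3 bridges.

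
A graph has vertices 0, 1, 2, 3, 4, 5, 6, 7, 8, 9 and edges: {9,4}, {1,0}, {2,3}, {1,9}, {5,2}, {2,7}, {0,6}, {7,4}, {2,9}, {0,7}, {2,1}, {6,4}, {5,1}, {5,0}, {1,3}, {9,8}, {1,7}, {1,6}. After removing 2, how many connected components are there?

1

With 2 gone, the remaining components are: {0, 1, 3, 4, 5, 6, 7, 8, 9}.
That is 1 component.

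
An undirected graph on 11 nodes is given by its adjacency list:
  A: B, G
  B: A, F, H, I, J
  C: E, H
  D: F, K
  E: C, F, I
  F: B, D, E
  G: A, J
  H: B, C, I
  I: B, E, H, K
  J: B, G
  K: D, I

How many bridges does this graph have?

0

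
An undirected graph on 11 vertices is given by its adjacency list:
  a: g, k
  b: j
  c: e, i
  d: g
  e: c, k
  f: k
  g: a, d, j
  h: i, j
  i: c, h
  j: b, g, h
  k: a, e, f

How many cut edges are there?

The edges on the cycle k-e-c-i-h-j-g-a-k are not bridges since each lies on that cycle.
But removing d-g disconnects d from g; removing b-j disconnects b from j; removing k-f disconnects k from f — these are bridges.
That makes 3 bridges.

3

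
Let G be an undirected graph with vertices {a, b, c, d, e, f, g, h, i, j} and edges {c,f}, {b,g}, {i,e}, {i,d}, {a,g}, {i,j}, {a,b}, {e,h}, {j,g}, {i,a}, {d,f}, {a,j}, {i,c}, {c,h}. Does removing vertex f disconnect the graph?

No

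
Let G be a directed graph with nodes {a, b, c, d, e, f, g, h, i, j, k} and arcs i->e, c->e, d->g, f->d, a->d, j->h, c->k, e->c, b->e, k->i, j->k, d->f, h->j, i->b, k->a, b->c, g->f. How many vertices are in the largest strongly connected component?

{b, c, e, i, k} are all mutually reachable — one SCC of size 5.
{d, f, g} are all mutually reachable — one SCC of size 3.
{h, j} are all mutually reachable — one SCC of size 2.
{a} is an SCC by itself.
The largest has 5 vertices.

5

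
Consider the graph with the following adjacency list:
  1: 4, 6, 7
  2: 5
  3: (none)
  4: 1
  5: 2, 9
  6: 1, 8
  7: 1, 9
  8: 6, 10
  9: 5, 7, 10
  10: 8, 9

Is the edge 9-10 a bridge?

After removing 9-10, the path 9-7-1-6-8-10 still connects them, so the edge is not a bridge.

No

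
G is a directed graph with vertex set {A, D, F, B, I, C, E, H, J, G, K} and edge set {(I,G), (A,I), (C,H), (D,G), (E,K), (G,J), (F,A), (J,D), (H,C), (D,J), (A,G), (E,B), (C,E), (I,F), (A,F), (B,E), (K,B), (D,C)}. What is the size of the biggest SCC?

3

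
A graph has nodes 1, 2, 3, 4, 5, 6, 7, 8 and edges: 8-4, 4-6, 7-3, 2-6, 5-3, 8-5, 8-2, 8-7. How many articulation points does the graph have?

Removing 8 increases the component count from 2 to 3, so 8 is a cut vertex.
By contrast removing 5 leaves 2 components; it is not a cut vertex. No other vertex is a cut vertex either.

1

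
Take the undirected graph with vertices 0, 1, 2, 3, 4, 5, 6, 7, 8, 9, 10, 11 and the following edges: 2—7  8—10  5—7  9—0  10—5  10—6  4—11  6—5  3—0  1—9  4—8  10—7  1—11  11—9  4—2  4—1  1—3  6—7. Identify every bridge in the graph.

none

The edges on the cycle 1-3-0-9-1 are not bridges since each lies on that cycle.
Every edge lies on some cycle, so there are no bridges.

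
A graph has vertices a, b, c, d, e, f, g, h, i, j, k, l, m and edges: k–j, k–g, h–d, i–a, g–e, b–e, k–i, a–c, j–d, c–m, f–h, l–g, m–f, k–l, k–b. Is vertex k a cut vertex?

Deleting k raises the number of components from 1 to 2, so k is a cut vertex.

Yes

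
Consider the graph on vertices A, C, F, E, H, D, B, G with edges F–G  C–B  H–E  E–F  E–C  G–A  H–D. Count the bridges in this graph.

7

removing G–F disconnects G from F; removing B–C disconnects B from C; removing F–E disconnects F from E; removing H–D disconnects H from D — these are bridges.
In total 7 edges are bridges.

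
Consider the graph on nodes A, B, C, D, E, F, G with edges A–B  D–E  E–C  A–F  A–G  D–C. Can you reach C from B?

The component containing B is {A, B, F, G}, and C is not in it.

No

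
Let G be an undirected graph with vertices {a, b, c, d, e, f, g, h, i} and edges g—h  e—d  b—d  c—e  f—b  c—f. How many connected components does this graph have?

4

i is isolated — a component by itself.
a is isolated — a component by itself.
Starting from g we can reach g, h. That is one component of size 2.
Starting from b we can reach b, c, d, e, f. That is one component of size 5.
Total: 4 components.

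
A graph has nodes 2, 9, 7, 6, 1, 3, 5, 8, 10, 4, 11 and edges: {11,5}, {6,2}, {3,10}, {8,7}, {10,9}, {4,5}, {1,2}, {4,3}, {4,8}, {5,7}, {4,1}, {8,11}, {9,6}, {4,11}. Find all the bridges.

The edges on the cycle 4-8-7-5-4 are not bridges since each lies on that cycle.
Every edge lies on some cycle, so there are no bridges.

none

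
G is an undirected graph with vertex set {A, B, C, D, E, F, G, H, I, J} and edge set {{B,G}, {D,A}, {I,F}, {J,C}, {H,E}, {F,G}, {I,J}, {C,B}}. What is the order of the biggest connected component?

6

Starting from A we can reach A, D. That is one component of size 2.
Starting from E we can reach E, H. That is one component of size 2.
Starting from B we can reach B, C, F, G, I, J. That is one component of size 6.
The largest has 6 vertices.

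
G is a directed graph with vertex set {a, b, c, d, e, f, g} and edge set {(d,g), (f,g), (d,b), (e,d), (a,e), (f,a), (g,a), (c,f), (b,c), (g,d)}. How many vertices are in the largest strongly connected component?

7

{a, b, c, d, e, f, g} are all mutually reachable — one SCC of size 7.
The largest has 7 vertices.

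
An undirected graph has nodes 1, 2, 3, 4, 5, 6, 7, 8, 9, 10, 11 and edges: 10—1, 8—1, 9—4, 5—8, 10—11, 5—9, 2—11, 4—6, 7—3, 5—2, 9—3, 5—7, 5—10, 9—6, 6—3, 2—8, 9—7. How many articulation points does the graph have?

Removing 5 increases the component count from 1 to 2, so 5 is a cut vertex.
By contrast removing 10 leaves 1 component; it is not a cut vertex. No other vertex is a cut vertex either.

1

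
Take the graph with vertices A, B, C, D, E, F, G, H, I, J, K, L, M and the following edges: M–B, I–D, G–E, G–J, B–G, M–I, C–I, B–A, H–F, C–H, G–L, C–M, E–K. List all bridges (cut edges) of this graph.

A-B, B-G, B-M, C-H, D-I, E-G, E-K, F-H, G-J, G-L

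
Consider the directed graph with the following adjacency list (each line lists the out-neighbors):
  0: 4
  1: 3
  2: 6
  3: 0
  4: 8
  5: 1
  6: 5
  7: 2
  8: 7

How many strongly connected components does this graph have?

1

{0, 1, 2, 3, 4, 5, 6, 7, 8} are all mutually reachable — one SCC of size 9.
That gives 1 strongly connected component.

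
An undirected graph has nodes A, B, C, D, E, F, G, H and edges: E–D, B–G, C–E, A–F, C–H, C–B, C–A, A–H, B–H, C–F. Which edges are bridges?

The edges on the cycle C-A-F-C are not bridges since each lies on that cycle.
But removing B–G disconnects B from G; removing D–E disconnects D from E; removing E–C disconnects E from C — these are bridges.

B-G, C-E, D-E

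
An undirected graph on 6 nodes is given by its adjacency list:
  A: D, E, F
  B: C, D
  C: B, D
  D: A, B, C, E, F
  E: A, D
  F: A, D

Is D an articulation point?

Deleting D raises the number of components from 1 to 2, so D is a cut vertex.

Yes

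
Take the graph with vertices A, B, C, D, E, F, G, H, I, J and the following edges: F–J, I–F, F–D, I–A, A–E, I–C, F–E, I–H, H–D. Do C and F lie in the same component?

Yes

From C we can reach A, C, D, E, F, H, I, J, which includes F.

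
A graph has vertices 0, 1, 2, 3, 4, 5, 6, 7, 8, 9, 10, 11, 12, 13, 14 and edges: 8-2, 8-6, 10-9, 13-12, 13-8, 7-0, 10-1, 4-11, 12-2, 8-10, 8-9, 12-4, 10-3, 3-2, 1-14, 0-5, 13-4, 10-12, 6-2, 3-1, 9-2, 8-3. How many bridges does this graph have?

The edges on the cycle 8-10-9-8 are not bridges since each lies on that cycle.
But removing 0-5 disconnects 0 from 5; removing 7-0 disconnects 7 from 0; removing 4-11 disconnects 4 from 11; removing 14-1 disconnects 14 from 1 — these are bridges.
That makes 4 bridges.

4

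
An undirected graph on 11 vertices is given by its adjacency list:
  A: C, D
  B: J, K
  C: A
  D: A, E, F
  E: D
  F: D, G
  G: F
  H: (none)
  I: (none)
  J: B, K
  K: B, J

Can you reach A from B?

The component containing B is {B, J, K}, and A is not in it.

No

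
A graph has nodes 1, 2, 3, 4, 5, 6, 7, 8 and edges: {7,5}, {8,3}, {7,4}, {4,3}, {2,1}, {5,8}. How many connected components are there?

3

6 is isolated — a component by itself.
Starting from 1 we can reach 1, 2. That is one component of size 2.
Starting from 3 we can reach 3, 4, 5, 7, 8. That is one component of size 5.
Total: 3 components.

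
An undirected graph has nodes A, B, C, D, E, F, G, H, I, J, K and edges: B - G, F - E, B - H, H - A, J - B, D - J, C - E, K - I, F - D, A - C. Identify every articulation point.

B

Removing B increases the component count from 2 to 3, so B is a cut vertex.
By contrast removing A leaves 2 components; it is not a cut vertex. No other vertex is a cut vertex either.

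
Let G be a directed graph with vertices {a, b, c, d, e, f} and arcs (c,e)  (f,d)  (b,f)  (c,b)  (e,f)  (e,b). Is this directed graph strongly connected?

There is no directed path from c to a, so the graph is not strongly connected.

No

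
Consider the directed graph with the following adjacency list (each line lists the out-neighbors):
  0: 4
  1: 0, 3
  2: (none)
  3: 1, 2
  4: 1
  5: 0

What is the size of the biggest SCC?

{0, 1, 3, 4} are all mutually reachable — one SCC of size 4.
{2} is an SCC by itself.
{5} is an SCC by itself.
The largest has 4 vertices.

4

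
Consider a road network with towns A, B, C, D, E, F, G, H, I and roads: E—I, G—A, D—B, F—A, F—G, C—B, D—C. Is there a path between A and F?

Yes

From A we can reach A, F, G, which includes F.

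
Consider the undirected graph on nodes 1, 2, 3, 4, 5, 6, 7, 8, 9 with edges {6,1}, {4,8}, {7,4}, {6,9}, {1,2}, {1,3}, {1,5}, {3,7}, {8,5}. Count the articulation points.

Removing 1 increases the component count from 1 to 3, so 1 is a cut vertex.
Removing 6 increases the component count from 1 to 2, so 6 is a cut vertex.
By contrast removing 5 leaves 1 component; it is not a cut vertex. No other vertex is a cut vertex either.

2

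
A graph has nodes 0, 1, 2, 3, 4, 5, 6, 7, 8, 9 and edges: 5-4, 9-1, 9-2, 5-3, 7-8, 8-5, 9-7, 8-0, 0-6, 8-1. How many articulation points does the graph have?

Removing 0 increases the component count from 1 to 2, so 0 is a cut vertex.
Removing 5 increases the component count from 1 to 3, so 5 is a cut vertex.
Removing 8 increases the component count from 1 to 3, so 8 is a cut vertex.
Likewise 9 is a cut vertex.
By contrast removing 6 leaves 1 component; it is not a cut vertex. No other vertex is a cut vertex either.

4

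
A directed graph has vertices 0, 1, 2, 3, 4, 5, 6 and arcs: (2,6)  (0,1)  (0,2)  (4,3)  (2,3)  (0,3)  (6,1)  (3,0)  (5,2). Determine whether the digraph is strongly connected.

No

There is no directed path from 5 to 4, so the graph is not strongly connected.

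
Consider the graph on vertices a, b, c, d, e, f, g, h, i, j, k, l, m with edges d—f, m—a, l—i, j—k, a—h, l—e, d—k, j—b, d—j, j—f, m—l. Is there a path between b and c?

No

The component containing b is {b, d, f, j, k}, and c is not in it.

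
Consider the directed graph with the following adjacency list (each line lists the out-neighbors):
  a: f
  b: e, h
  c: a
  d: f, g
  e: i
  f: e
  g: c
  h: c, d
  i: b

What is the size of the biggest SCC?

{a, b, c, d, e, f, g, h, i} are all mutually reachable — one SCC of size 9.
The largest has 9 vertices.

9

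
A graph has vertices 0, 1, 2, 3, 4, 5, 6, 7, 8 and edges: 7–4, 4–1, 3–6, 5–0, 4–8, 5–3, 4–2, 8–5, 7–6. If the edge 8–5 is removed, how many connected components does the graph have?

1

8 and 5 are still connected via 8-4-7-6-3-5, so the component count stays at 1.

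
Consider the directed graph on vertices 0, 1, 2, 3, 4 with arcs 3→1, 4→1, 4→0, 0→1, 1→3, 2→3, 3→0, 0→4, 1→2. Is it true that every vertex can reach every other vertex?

Yes

From 0 we can reach every vertex (0, 1, 2, 3, 4), and every vertex can reach 0 (0, 1, 2, 3, 4). So the whole graph is one strongly connected component.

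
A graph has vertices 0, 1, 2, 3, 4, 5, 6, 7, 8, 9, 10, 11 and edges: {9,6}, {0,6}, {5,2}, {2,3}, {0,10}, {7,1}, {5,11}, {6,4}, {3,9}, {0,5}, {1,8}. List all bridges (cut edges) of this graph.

The edges on the cycle 0-5-2-3-9-6-0 are not bridges since each lies on that cycle.
But removing 5-11 disconnects 5 from 11; removing 7-1 disconnects 7 from 1; removing 6-4 disconnects 6 from 4; removing 1-8 disconnects 1 from 8 — these are bridges.
In total 5 edges are bridges.

0-10, 1-7, 1-8, 11-5, 4-6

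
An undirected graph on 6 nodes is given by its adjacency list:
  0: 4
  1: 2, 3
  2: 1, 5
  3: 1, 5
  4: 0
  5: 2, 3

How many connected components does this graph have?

Starting from 0 we can reach 0, 4. That is one component of size 2.
Starting from 1 we can reach 1, 2, 3, 5. That is one component of size 4.
Total: 2 components.

2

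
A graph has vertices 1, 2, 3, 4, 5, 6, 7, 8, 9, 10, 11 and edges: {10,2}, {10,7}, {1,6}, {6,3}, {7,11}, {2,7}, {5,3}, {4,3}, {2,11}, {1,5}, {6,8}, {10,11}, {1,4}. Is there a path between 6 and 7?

The component containing 6 is {1, 3, 4, 5, 6, 8}, and 7 is not in it.

No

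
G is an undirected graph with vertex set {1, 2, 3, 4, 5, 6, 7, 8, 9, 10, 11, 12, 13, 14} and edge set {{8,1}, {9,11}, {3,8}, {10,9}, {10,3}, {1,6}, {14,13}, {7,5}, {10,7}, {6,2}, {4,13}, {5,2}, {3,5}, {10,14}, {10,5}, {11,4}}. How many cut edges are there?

0

The edges on the cycle 10-9-11-4-13-14-10 are not bridges since each lies on that cycle.
Every edge lies on some cycle, so there are no bridges.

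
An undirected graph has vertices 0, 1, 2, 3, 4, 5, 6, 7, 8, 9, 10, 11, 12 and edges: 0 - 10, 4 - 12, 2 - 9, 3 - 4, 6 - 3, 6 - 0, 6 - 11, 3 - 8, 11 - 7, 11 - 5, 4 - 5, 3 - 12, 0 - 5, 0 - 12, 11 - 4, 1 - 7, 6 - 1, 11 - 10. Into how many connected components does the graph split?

2

Starting from 2 we can reach 2, 9. That is one component of size 2.
Starting from 0 we can reach 0, 1, 3, 4, 5, 6, 7, 8, 10, 11, 12. That is one component of size 11.
Total: 2 components.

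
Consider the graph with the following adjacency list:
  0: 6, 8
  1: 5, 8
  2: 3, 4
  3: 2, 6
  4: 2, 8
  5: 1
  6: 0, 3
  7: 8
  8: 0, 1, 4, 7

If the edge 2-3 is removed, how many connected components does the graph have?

1

2 and 3 are still connected via 2-4-8-0-6-3, so the component count stays at 1.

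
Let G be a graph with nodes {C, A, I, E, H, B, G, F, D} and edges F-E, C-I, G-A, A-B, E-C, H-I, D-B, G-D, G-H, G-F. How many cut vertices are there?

1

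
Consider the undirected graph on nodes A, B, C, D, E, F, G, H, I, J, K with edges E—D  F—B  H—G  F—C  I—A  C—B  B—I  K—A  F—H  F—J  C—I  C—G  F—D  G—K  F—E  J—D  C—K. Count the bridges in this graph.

The edges on the cycle F-J-D-F are not bridges since each lies on that cycle.
Every edge lies on some cycle, so there are no bridges.

0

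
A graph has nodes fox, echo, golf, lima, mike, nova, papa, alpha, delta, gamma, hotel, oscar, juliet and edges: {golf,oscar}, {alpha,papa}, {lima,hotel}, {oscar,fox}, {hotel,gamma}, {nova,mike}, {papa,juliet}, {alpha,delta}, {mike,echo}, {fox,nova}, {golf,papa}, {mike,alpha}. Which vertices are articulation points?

mike, papa, alpha, hotel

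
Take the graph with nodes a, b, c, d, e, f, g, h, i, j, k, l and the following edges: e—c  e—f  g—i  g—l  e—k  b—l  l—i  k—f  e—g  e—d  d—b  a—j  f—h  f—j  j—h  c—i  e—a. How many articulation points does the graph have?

Removing e increases the component count from 1 to 2, so e is a cut vertex.
By contrast removing h leaves 1 component; it is not a cut vertex. No other vertex is a cut vertex either.

1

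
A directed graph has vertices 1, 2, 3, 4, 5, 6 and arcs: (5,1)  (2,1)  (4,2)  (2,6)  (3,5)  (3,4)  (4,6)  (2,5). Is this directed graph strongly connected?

There is no directed path from 2 to 4, so the graph is not strongly connected.

No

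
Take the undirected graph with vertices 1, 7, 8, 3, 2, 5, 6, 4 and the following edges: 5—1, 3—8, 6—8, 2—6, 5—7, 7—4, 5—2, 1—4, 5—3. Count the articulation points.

Removing 5 increases the component count from 1 to 2, so 5 is a cut vertex.
By contrast removing 2 leaves 1 component; it is not a cut vertex. No other vertex is a cut vertex either.

1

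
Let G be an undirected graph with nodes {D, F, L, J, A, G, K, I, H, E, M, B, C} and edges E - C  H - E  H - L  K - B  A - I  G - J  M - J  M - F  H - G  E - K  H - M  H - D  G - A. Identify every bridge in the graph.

A-G, A-I, B-K, C-E, D-H, E-H, E-K, F-M, H-L

The edges on the cycle H-G-J-M-H are not bridges since each lies on that cycle.
But removing B - K disconnects B from K; removing D - H disconnects D from H; removing A - I disconnects A from I; removing A - G disconnects A from G — these are bridges.
In total 9 edges are bridges.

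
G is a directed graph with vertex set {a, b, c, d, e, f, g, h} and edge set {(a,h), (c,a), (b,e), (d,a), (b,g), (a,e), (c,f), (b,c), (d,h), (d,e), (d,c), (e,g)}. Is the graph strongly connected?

There is no directed path from f to h, so the graph is not strongly connected.

No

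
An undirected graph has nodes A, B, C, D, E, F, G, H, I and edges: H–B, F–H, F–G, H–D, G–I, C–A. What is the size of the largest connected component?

6

E is isolated — a component by itself.
Starting from A we can reach A, C. That is one component of size 2.
Starting from B we can reach B, D, F, G, H, I. That is one component of size 6.
The largest has 6 vertices.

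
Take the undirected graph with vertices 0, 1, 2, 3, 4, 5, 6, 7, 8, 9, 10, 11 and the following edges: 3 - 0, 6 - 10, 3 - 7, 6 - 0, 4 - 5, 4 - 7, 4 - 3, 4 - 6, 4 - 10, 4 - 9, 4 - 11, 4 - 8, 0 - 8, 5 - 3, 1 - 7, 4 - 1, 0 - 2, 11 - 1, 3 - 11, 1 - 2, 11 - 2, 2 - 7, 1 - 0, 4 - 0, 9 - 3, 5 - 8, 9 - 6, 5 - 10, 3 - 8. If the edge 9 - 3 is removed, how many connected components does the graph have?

1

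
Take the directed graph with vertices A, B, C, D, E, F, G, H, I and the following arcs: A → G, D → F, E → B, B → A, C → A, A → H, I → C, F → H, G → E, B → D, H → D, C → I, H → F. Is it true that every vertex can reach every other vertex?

There is no directed path from H to C, so the graph is not strongly connected.

No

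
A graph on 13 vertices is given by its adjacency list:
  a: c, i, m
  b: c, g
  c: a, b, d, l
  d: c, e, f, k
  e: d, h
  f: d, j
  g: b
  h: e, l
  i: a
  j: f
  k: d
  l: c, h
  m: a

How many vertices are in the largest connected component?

Starting from a we can reach a, b, c, d, e, f, g, h, i, j, k, l, m. That is one component of size 13.
The largest has 13 vertices.

13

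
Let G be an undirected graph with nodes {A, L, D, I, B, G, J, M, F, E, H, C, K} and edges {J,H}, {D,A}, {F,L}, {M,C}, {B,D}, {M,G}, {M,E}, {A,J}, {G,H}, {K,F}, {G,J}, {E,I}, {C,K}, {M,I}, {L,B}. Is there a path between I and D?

From I we can reach A, B, C, D, E, F, G, H, I, J, K, L, M, which includes D.

Yes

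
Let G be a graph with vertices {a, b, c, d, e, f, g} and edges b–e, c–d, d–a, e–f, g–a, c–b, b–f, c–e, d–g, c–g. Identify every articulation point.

c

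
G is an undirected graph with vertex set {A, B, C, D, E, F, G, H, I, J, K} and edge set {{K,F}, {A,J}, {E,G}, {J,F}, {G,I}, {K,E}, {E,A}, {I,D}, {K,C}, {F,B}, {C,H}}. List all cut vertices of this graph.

C, E, F, G, I, K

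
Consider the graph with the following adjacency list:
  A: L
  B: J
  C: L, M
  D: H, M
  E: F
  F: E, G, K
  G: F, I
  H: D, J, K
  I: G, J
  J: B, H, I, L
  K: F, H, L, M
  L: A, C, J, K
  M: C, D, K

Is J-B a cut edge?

Removing J-B leaves no path between J and B: the component count goes from 1 to 2. So it is a bridge.

Yes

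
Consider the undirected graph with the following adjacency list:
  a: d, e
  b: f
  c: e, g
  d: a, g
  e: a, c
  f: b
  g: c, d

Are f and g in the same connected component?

The component containing f is {b, f}, and g is not in it.

No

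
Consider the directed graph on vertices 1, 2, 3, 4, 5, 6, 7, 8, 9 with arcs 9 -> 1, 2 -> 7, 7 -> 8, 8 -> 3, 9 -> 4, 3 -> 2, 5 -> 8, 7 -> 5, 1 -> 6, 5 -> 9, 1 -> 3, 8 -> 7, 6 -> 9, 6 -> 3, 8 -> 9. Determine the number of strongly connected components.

{1, 2, 3, 5, 6, 7, 8, 9} are all mutually reachable — one SCC of size 8.
{4} is an SCC by itself.
That gives 2 strongly connected components.

2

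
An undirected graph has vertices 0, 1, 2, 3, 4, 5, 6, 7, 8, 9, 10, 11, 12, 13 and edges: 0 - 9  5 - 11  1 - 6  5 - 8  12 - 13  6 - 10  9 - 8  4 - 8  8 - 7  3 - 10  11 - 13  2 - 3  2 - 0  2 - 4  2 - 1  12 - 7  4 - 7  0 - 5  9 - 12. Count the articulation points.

Removing 2 increases the component count from 1 to 2, so 2 is a cut vertex.
By contrast removing 1 leaves 1 component; it is not a cut vertex. No other vertex is a cut vertex either.

1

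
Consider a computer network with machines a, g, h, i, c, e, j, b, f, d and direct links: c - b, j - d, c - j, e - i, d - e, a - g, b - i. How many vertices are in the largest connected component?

6

f is isolated — a component by itself.
h is isolated — a component by itself.
Starting from a we can reach a, g. That is one component of size 2.
Starting from b we can reach b, c, d, e, i, j. That is one component of size 6.
The largest has 6 vertices.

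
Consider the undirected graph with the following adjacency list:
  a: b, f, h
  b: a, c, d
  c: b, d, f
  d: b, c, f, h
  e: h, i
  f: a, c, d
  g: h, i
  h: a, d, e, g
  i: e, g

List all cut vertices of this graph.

h

Removing h increases the component count from 1 to 2, so h is a cut vertex.
By contrast removing e leaves 1 component; it is not a cut vertex. No other vertex is a cut vertex either.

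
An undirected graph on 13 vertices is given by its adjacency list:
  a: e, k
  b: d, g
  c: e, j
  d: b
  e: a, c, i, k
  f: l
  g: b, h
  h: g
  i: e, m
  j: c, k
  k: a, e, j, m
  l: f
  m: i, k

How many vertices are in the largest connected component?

Starting from f we can reach f, l. That is one component of size 2.
Starting from b we can reach b, d, g, h. That is one component of size 4.
Starting from a we can reach a, c, e, i, j, k, m. That is one component of size 7.
The largest has 7 vertices.

7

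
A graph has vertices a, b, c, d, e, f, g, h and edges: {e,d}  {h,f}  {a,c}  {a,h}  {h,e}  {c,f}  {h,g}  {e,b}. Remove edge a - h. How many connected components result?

1

a and h are still connected via a-c-f-h, so the component count stays at 1.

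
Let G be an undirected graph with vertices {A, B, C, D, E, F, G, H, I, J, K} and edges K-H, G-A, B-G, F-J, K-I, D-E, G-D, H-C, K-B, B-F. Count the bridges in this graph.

10

removing H-K disconnects H from K; removing K-B disconnects K from B; removing D-G disconnects D from G; removing B-F disconnects B from F — these are bridges.
In total 10 edges are bridges.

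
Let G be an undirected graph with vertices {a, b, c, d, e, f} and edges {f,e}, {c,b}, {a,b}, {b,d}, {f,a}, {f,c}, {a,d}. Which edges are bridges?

The edges on the cycle f-c-b-d-a-f are not bridges since each lies on that cycle.
But removing e–f disconnects e from f — this is a bridge.

e-f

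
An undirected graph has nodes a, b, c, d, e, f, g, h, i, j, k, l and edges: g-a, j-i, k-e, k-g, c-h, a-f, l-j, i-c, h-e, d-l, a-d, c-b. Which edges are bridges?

The edges on the cycle k-g-a-d-l-j-i-c-h-e-k are not bridges since each lies on that cycle.
But removing b-c disconnects b from c; removing a-f disconnects a from f — these are bridges.

a-f, b-c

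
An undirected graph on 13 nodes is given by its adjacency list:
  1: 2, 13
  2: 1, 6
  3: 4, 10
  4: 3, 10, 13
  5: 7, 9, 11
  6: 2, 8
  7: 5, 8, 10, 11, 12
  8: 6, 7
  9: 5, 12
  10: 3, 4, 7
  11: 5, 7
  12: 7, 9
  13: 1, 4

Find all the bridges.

none

The edges on the cycle 7-11-5-7 are not bridges since each lies on that cycle.
Every edge lies on some cycle, so there are no bridges.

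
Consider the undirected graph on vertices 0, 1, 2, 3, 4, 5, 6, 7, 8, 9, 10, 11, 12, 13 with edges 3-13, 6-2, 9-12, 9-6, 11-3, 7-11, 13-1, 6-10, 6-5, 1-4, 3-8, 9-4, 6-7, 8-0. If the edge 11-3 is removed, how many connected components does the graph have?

1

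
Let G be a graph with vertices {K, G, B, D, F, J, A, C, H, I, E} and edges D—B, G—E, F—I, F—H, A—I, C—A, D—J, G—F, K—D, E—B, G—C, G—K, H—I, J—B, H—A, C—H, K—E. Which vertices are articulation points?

Removing G increases the component count from 1 to 2, so G is a cut vertex.
By contrast removing D leaves 1 component; it is not a cut vertex. No other vertex is a cut vertex either.

G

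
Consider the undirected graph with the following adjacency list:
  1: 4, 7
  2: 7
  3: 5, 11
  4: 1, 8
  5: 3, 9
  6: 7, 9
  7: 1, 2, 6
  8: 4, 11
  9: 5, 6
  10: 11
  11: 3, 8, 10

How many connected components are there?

Starting from 1 we can reach 1, 2, 3, 4, 5, 6, 7, 8, 9, 10, 11. That is one component of size 11.
Total: 1 component.

1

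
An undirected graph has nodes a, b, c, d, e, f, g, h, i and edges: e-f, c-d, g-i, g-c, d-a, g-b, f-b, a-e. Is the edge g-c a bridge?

After removing g-c, the path g-b-f-e-a-d-c still connects them, so the edge is not a bridge.

No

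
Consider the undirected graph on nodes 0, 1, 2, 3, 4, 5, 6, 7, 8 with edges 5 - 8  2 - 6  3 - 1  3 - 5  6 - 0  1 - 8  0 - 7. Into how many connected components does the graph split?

3

4 is isolated — a component by itself.
Starting from 1 we can reach 1, 3, 5, 8. That is one component of size 4.
Starting from 0 we can reach 0, 2, 6, 7. That is one component of size 4.
Total: 3 components.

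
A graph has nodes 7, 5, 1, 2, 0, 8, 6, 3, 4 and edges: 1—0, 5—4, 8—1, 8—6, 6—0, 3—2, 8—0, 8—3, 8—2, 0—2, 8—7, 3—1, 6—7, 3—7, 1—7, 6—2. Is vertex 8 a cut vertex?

No

Deleting 8 leaves 2 components (was 2), so 8 is not a cut vertex.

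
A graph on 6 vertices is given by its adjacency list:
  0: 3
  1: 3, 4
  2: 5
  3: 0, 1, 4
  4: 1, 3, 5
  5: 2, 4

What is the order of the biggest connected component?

6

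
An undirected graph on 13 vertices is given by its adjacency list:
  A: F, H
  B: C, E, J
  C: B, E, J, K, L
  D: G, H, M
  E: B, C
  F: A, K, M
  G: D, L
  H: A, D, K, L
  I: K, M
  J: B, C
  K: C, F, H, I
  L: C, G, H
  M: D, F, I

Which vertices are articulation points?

Removing C increases the component count from 1 to 2, so C is a cut vertex.
By contrast removing F leaves 1 component; it is not a cut vertex. No other vertex is a cut vertex either.

C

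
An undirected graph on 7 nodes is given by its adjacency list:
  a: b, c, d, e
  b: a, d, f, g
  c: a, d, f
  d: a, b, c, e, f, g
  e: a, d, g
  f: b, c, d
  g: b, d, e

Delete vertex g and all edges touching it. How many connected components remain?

With g gone, the remaining components are: {a, b, c, d, e, f}.
That is 1 component.

1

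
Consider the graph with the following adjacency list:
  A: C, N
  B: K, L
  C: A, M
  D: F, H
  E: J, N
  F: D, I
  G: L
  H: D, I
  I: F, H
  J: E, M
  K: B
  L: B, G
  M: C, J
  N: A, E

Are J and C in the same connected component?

From J we can reach A, C, E, J, M, N, which includes C.

Yes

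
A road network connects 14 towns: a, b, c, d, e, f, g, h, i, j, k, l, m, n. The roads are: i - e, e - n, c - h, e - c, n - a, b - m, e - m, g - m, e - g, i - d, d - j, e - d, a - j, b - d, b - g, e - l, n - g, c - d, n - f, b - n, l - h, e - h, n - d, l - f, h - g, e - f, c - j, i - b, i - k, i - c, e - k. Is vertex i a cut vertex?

No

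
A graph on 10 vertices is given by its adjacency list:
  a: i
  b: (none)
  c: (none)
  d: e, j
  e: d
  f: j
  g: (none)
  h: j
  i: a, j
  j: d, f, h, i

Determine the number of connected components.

4

g is isolated — a component by itself.
b is isolated — a component by itself.
c is isolated — a component by itself.
Starting from a we can reach a, d, e, f, h, i, j. That is one component of size 7.
Total: 4 components.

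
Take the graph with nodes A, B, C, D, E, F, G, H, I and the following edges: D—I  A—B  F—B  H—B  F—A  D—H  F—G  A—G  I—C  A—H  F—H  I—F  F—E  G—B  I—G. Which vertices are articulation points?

F, I

Removing F increases the component count from 1 to 2, so F is a cut vertex.
Removing I increases the component count from 1 to 2, so I is a cut vertex.
By contrast removing B leaves 1 component; it is not a cut vertex. No other vertex is a cut vertex either.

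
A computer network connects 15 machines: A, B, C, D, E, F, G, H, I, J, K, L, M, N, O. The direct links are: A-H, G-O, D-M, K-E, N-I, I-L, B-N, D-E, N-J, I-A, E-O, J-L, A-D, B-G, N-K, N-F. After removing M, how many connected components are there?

With M gone, the remaining components are: {C}; {A, B, D, E, F, G, H, I, J, K, L, N, O}.
That is 2 components.

2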